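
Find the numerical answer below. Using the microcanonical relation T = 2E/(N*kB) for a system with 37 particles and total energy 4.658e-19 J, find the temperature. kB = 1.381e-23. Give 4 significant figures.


Step 1: Numerator = 2*E = 2*4.658e-19 = 9.316e-19 J
Step 2: Denominator = N*kB = 37*1.381e-23 = 5.11e-22
Step 3: T = 9.316e-19 / 5.11e-22 = 1823 K

1823


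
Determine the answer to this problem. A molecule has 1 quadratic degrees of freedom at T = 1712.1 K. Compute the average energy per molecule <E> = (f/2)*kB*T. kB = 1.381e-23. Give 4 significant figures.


Step 1: f/2 = 1/2 = 0.5
Step 2: kB*T = 1.381e-23 * 1712.1 = 2.364e-20
Step 3: <E> = 0.5 * 2.364e-20 = 1.182e-20 J

1.182e-20


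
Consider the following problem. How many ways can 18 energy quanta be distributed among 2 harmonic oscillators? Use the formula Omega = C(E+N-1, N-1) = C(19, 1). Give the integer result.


Step 1: Use binomial coefficient C(19, 1)
Step 2: Numerator = 19! / 18!
Step 3: Denominator = 1!
Step 4: Omega = 19

19


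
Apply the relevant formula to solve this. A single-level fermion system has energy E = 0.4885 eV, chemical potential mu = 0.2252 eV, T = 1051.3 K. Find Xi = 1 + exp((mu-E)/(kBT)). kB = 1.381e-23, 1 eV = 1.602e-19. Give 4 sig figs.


Step 1: (mu - E) = 0.2252 - 0.4885 = -0.2633 eV
Step 2: x = (mu-E)*eV/(kB*T) = -0.2633*1.602e-19/(1.381e-23*1051.3) = -2.905
Step 3: exp(x) = 0.05473
Step 4: Xi = 1 + 0.05473 = 1.055

1.055


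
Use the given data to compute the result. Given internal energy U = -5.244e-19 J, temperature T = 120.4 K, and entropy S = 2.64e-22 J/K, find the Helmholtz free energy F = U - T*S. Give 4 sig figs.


Step 1: T*S = 120.4 * 2.64e-22 = 3.179e-20 J
Step 2: F = U - T*S = -5.244e-19 - 3.179e-20
Step 3: F = -5.562e-19 J

-5.562e-19


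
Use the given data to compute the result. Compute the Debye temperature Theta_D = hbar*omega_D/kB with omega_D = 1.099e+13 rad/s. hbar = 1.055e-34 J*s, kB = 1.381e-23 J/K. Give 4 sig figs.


Step 1: hbar*omega_D = 1.055e-34 * 1.099e+13 = 1.159e-21 J
Step 2: Theta_D = 1.159e-21 / 1.381e-23
Step 3: Theta_D = 83.96 K

83.96


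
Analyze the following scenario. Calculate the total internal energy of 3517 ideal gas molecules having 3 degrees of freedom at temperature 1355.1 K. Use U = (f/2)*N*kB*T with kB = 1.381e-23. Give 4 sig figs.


Step 1: f/2 = 3/2 = 1.5
Step 2: N*kB*T = 3517*1.381e-23*1355.1 = 6.582e-17
Step 3: U = 1.5 * 6.582e-17 = 9.873e-17 J

9.873e-17


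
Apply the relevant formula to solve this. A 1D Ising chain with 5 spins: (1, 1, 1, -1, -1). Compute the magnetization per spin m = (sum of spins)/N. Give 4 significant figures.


Step 1: Count up spins (+1): 3, down spins (-1): 2
Step 2: Total magnetization M = 3 - 2 = 1
Step 3: m = M/N = 1/5 = 0.2

0.2


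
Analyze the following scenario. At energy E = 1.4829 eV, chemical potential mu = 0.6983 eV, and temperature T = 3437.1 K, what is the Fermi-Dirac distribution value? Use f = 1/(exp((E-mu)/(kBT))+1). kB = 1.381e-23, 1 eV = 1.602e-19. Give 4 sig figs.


Step 1: (E - mu) = 1.4829 - 0.6983 = 0.7846 eV
Step 2: Convert: (E-mu)*eV = 1.257e-19 J
Step 3: x = (E-mu)*eV/(kB*T) = 2.648
Step 4: f = 1/(exp(2.648)+1) = 0.06611

0.06611


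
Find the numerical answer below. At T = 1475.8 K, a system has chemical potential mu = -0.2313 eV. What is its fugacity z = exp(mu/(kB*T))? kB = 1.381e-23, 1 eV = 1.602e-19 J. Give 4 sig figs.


Step 1: Convert mu to Joules: -0.2313*1.602e-19 = -3.705e-20 J
Step 2: kB*T = 1.381e-23*1475.8 = 2.038e-20 J
Step 3: mu/(kB*T) = -1.818
Step 4: z = exp(-1.818) = 0.1623

0.1623


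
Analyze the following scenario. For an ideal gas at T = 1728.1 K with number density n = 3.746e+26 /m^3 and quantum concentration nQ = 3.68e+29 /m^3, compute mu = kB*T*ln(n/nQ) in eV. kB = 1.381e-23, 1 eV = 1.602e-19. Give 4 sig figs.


Step 1: n/nQ = 3.746e+26/3.68e+29 = 0.001018
Step 2: ln(n/nQ) = -6.89
Step 3: mu = kB*T*ln(n/nQ) = 2.387e-20*-6.89 = -1.644e-19 J
Step 4: Convert to eV: -1.644e-19/1.602e-19 = -1.026 eV

-1.026


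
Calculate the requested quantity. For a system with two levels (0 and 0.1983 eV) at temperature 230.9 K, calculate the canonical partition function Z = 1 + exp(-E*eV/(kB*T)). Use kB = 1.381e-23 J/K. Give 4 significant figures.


Step 1: Compute beta*E = E*eV/(kB*T) = 0.1983*1.602e-19/(1.381e-23*230.9) = 9.962
Step 2: exp(-beta*E) = exp(-9.962) = 4.714e-05
Step 3: Z = 1 + 4.714e-05 = 1

1


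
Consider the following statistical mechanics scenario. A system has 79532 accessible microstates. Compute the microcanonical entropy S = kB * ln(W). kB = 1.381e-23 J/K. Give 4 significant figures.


Step 1: ln(W) = ln(79532) = 11.28
Step 2: S = kB * ln(W) = 1.381e-23 * 11.28
Step 3: S = 1.558e-22 J/K

1.558e-22


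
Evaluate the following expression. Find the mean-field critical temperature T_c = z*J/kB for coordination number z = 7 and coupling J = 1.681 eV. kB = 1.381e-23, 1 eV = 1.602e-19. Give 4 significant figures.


Step 1: z*J = 7*1.681 = 11.77 eV
Step 2: Convert to Joules: 11.77*1.602e-19 = 1.885e-18 J
Step 3: T_c = 1.885e-18 / 1.381e-23 = 1.365e+05 K

1.365e+05


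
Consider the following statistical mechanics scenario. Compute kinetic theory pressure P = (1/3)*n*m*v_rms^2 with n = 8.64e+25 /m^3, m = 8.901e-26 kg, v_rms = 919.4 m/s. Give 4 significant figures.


Step 1: v_rms^2 = 919.4^2 = 8.453e+05
Step 2: n*m = 8.64e+25*8.901e-26 = 7.69
Step 3: P = (1/3)*7.69*8.453e+05 = 2.167e+06 Pa

2.167e+06


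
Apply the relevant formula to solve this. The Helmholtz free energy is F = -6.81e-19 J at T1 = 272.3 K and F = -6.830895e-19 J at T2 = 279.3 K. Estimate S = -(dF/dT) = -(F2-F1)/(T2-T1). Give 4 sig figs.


Step 1: dF = F2 - F1 = -6.830895e-19 - (-6.81e-19) = -2.0895e-21 J
Step 2: dT = T2 - T1 = 279.3 - 272.3 = 7 K
Step 3: S = -dF/dT = -(-2.0895e-21)/7 = 2.985e-22 J/K

2.985e-22


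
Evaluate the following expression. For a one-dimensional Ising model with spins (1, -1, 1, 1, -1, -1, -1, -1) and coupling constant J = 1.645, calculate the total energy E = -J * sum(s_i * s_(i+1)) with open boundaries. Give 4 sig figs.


Step 1: Nearest-neighbor products: -1, -1, 1, -1, 1, 1, 1
Step 2: Sum of products = 1
Step 3: E = -1.645 * 1 = -1.645

-1.645


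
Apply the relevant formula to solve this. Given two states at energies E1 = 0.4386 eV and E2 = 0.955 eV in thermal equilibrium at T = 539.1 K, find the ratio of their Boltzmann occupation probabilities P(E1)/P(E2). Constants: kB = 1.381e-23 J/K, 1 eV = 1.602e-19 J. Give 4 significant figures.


Step 1: Compute energy difference dE = E1 - E2 = 0.4386 - 0.955 = -0.5164 eV
Step 2: Convert to Joules: dE_J = -0.5164 * 1.602e-19 = -8.273e-20 J
Step 3: Compute exponent = -dE_J / (kB * T) = -(-8.273e-20) / (1.381e-23 * 539.1) = 11.11
Step 4: P(E1)/P(E2) = exp(11.11) = 6.696e+04

6.696e+04


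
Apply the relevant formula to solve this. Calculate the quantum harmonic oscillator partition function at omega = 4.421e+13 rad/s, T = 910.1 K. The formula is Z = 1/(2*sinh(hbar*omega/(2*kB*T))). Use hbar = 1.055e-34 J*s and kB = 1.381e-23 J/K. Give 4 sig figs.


Step 1: Compute x = hbar*omega/(kB*T) = 1.055e-34*4.421e+13/(1.381e-23*910.1) = 0.3711
Step 2: x/2 = 0.1855
Step 3: sinh(x/2) = 0.1866
Step 4: Z = 1/(2*0.1866) = 2.679

2.679


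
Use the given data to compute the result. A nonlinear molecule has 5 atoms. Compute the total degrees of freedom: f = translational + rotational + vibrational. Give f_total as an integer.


Step 1: Translational DOF = 3
Step 2: Rotational DOF (nonlinear) = 3
Step 3: Vibrational DOF = 3*5 - 6 = 9
Step 4: Total = 3 + 3 + 9 = 15

15


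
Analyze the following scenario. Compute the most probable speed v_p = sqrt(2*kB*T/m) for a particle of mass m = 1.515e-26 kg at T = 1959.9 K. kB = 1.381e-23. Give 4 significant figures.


Step 1: Numerator = 2*kB*T = 2*1.381e-23*1959.9 = 5.413e-20
Step 2: Ratio = 5.413e-20 / 1.515e-26 = 3.573e+06
Step 3: v_p = sqrt(3.573e+06) = 1890 m/s

1890


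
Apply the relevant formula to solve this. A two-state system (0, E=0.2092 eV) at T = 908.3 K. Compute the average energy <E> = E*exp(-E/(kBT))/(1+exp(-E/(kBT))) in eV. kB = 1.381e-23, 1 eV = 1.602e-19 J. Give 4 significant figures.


Step 1: beta*E = 0.2092*1.602e-19/(1.381e-23*908.3) = 2.672
Step 2: exp(-beta*E) = 0.06913
Step 3: <E> = 0.2092*0.06913/(1+0.06913) = 0.01353 eV

0.01353


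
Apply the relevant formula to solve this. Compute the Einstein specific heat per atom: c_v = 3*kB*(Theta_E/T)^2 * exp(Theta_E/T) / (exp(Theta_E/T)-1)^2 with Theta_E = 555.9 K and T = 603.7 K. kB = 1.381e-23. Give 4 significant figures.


Step 1: x = Theta_E/T = 555.9/603.7 = 0.9208
Step 2: x^2 = 0.8479
Step 3: exp(x) = 2.511
Step 4: c_v = 3*1.381e-23*0.8479*2.511/(2.511-1)^2 = 3.862e-23

3.862e-23


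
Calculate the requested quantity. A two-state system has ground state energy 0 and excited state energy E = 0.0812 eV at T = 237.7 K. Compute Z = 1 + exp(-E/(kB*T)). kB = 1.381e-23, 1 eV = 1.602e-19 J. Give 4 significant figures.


Step 1: Compute beta*E = E*eV/(kB*T) = 0.0812*1.602e-19/(1.381e-23*237.7) = 3.963
Step 2: exp(-beta*E) = exp(-3.963) = 0.01901
Step 3: Z = 1 + 0.01901 = 1.019

1.019


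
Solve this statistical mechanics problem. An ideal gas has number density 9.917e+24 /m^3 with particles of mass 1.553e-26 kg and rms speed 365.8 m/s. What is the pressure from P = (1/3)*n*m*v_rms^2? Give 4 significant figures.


Step 1: v_rms^2 = 365.8^2 = 1.338e+05
Step 2: n*m = 9.917e+24*1.553e-26 = 0.154
Step 3: P = (1/3)*0.154*1.338e+05 = 6869 Pa

6869


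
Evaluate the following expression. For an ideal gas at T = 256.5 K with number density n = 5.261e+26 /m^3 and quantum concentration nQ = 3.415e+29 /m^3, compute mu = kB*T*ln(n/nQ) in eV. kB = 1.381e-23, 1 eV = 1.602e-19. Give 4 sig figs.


Step 1: n/nQ = 5.261e+26/3.415e+29 = 0.001541
Step 2: ln(n/nQ) = -6.476
Step 3: mu = kB*T*ln(n/nQ) = 3.542e-21*-6.476 = -2.294e-20 J
Step 4: Convert to eV: -2.294e-20/1.602e-19 = -0.1432 eV

-0.1432


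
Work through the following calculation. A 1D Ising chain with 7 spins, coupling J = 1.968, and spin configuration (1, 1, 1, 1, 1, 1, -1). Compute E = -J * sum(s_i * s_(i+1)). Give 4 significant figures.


Step 1: Nearest-neighbor products: 1, 1, 1, 1, 1, -1
Step 2: Sum of products = 4
Step 3: E = -1.968 * 4 = -7.872

-7.872


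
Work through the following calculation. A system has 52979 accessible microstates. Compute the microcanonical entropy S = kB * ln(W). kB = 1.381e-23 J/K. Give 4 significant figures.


Step 1: ln(W) = ln(52979) = 10.88
Step 2: S = kB * ln(W) = 1.381e-23 * 10.88
Step 3: S = 1.502e-22 J/K

1.502e-22


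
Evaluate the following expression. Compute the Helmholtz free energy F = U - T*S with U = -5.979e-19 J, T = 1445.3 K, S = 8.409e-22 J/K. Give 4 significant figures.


Step 1: T*S = 1445.3 * 8.409e-22 = 1.215e-18 J
Step 2: F = U - T*S = -5.979e-19 - 1.215e-18
Step 3: F = -1.813e-18 J

-1.813e-18


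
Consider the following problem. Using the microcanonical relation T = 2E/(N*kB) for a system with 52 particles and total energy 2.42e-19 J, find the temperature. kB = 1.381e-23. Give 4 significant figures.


Step 1: Numerator = 2*E = 2*2.42e-19 = 4.84e-19 J
Step 2: Denominator = N*kB = 52*1.381e-23 = 7.181e-22
Step 3: T = 4.84e-19 / 7.181e-22 = 674 K

674


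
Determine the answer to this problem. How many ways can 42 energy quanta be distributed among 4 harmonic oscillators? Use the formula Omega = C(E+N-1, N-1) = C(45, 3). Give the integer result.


Step 1: Use binomial coefficient C(45, 3)
Step 2: Numerator = 45! / 42!
Step 3: Denominator = 3!
Step 4: Omega = 14190

14190


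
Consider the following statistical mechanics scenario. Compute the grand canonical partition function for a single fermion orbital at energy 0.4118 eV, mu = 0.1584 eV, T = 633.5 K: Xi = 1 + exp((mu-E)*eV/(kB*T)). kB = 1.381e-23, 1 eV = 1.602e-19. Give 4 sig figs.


Step 1: (mu - E) = 0.1584 - 0.4118 = -0.2534 eV
Step 2: x = (mu-E)*eV/(kB*T) = -0.2534*1.602e-19/(1.381e-23*633.5) = -4.64
Step 3: exp(x) = 0.009657
Step 4: Xi = 1 + 0.009657 = 1.01

1.01


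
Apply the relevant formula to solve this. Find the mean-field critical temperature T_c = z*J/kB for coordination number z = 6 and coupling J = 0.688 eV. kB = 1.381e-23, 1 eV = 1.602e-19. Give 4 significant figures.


Step 1: z*J = 6*0.688 = 4.128 eV
Step 2: Convert to Joules: 4.128*1.602e-19 = 6.613e-19 J
Step 3: T_c = 6.613e-19 / 1.381e-23 = 4.789e+04 K

4.789e+04


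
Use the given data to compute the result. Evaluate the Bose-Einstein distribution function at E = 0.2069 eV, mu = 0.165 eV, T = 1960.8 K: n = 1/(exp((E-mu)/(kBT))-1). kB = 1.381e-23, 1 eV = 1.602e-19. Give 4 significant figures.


Step 1: (E - mu) = 0.0419 eV
Step 2: x = (E-mu)*eV/(kB*T) = 0.0419*1.602e-19/(1.381e-23*1960.8) = 0.2479
Step 3: exp(x) = 1.281
Step 4: n = 1/(exp(x)-1) = 3.555

3.555


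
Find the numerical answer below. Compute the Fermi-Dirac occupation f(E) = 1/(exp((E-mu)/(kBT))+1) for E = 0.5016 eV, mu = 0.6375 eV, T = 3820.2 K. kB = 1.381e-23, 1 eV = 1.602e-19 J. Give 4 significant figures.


Step 1: (E - mu) = 0.5016 - 0.6375 = -0.1359 eV
Step 2: Convert: (E-mu)*eV = -2.177e-20 J
Step 3: x = (E-mu)*eV/(kB*T) = -0.4127
Step 4: f = 1/(exp(-0.4127)+1) = 0.6017

0.6017


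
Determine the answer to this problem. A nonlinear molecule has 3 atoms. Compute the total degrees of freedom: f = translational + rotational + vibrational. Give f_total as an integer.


Step 1: Translational DOF = 3
Step 2: Rotational DOF (nonlinear) = 3
Step 3: Vibrational DOF = 3*3 - 6 = 3
Step 4: Total = 3 + 3 + 3 = 9

9


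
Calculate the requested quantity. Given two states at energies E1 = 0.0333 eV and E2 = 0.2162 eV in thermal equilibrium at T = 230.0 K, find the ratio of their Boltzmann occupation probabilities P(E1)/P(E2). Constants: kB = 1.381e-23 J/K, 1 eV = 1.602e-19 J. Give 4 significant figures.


Step 1: Compute energy difference dE = E1 - E2 = 0.0333 - 0.2162 = -0.1829 eV
Step 2: Convert to Joules: dE_J = -0.1829 * 1.602e-19 = -2.93e-20 J
Step 3: Compute exponent = -dE_J / (kB * T) = -(-2.93e-20) / (1.381e-23 * 230.0) = 9.225
Step 4: P(E1)/P(E2) = exp(9.225) = 1.015e+04

1.015e+04


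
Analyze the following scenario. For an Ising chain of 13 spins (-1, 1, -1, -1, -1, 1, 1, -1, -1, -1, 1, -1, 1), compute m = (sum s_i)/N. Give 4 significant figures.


Step 1: Count up spins (+1): 5, down spins (-1): 8
Step 2: Total magnetization M = 5 - 8 = -3
Step 3: m = M/N = -3/13 = -0.2308

-0.2308


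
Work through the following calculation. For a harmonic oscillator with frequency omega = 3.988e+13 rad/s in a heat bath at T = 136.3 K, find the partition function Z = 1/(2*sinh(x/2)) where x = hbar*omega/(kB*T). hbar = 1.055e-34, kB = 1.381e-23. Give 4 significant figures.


Step 1: Compute x = hbar*omega/(kB*T) = 1.055e-34*3.988e+13/(1.381e-23*136.3) = 2.235
Step 2: x/2 = 1.118
Step 3: sinh(x/2) = 1.365
Step 4: Z = 1/(2*1.365) = 0.3662

0.3662


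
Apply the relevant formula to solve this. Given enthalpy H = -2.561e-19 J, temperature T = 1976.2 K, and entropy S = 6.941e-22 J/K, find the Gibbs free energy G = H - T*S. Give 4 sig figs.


Step 1: T*S = 1976.2 * 6.941e-22 = 1.372e-18 J
Step 2: G = H - T*S = -2.561e-19 - 1.372e-18
Step 3: G = -1.628e-18 J

-1.628e-18


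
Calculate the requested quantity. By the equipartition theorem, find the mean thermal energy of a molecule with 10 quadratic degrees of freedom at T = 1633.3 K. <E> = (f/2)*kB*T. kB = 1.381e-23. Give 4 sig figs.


Step 1: f/2 = 10/2 = 5
Step 2: kB*T = 1.381e-23 * 1633.3 = 2.256e-20
Step 3: <E> = 5 * 2.256e-20 = 1.128e-19 J

1.128e-19


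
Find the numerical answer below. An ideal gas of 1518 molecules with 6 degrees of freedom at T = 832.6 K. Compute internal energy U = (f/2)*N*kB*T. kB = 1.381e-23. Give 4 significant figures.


Step 1: f/2 = 6/2 = 3.0
Step 2: N*kB*T = 1518*1.381e-23*832.6 = 1.745e-17
Step 3: U = 3.0 * 1.745e-17 = 5.236e-17 J

5.236e-17


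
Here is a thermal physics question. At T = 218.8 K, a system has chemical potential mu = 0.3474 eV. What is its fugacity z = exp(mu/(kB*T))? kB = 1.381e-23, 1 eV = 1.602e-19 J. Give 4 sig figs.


Step 1: Convert mu to Joules: 0.3474*1.602e-19 = 5.565e-20 J
Step 2: kB*T = 1.381e-23*218.8 = 3.022e-21 J
Step 3: mu/(kB*T) = 18.42
Step 4: z = exp(18.42) = 9.977e+07

9.977e+07


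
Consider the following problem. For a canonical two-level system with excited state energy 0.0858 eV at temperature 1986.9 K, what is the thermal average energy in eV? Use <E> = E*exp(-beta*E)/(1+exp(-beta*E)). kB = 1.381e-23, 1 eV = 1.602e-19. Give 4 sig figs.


Step 1: beta*E = 0.0858*1.602e-19/(1.381e-23*1986.9) = 0.5009
Step 2: exp(-beta*E) = 0.606
Step 3: <E> = 0.0858*0.606/(1+0.606) = 0.03237 eV

0.03237


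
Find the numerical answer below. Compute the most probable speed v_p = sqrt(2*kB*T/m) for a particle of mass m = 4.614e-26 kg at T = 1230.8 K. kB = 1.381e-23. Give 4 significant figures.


Step 1: Numerator = 2*kB*T = 2*1.381e-23*1230.8 = 3.399e-20
Step 2: Ratio = 3.399e-20 / 4.614e-26 = 7.368e+05
Step 3: v_p = sqrt(7.368e+05) = 858.4 m/s

858.4


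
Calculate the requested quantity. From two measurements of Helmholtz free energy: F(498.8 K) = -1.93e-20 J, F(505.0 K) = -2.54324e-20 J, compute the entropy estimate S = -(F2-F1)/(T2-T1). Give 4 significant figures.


Step 1: dF = F2 - F1 = -2.54324e-20 - (-1.93e-20) = -6.1324e-21 J
Step 2: dT = T2 - T1 = 505.0 - 498.8 = 6.2 K
Step 3: S = -dF/dT = -(-6.1324e-21)/6.2 = 9.891e-22 J/K

9.891e-22


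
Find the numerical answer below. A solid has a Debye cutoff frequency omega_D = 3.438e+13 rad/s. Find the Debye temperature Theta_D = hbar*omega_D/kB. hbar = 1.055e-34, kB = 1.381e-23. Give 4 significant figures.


Step 1: hbar*omega_D = 1.055e-34 * 3.438e+13 = 3.627e-21 J
Step 2: Theta_D = 3.627e-21 / 1.381e-23
Step 3: Theta_D = 262.6 K

262.6


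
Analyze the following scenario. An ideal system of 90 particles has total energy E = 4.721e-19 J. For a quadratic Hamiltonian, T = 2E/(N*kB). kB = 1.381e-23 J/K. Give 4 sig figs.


Step 1: Numerator = 2*E = 2*4.721e-19 = 9.442e-19 J
Step 2: Denominator = N*kB = 90*1.381e-23 = 1.243e-21
Step 3: T = 9.442e-19 / 1.243e-21 = 759.7 K

759.7


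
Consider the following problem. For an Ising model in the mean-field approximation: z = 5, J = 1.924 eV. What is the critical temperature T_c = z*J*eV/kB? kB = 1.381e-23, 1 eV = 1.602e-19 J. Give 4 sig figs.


Step 1: z*J = 5*1.924 = 9.62 eV
Step 2: Convert to Joules: 9.62*1.602e-19 = 1.541e-18 J
Step 3: T_c = 1.541e-18 / 1.381e-23 = 1.116e+05 K

1.116e+05


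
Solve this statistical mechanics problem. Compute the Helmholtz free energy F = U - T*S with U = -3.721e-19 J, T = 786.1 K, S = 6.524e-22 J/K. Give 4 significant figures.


Step 1: T*S = 786.1 * 6.524e-22 = 5.129e-19 J
Step 2: F = U - T*S = -3.721e-19 - 5.129e-19
Step 3: F = -8.85e-19 J

-8.85e-19


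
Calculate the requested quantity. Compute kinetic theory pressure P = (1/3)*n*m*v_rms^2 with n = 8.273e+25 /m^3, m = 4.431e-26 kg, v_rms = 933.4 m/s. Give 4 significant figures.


Step 1: v_rms^2 = 933.4^2 = 8.712e+05
Step 2: n*m = 8.273e+25*4.431e-26 = 3.666
Step 3: P = (1/3)*3.666*8.712e+05 = 1.065e+06 Pa

1.065e+06


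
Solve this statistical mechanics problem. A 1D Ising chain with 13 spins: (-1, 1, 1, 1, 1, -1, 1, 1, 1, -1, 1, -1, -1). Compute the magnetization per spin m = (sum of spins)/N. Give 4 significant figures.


Step 1: Count up spins (+1): 8, down spins (-1): 5
Step 2: Total magnetization M = 8 - 5 = 3
Step 3: m = M/N = 3/13 = 0.2308

0.2308


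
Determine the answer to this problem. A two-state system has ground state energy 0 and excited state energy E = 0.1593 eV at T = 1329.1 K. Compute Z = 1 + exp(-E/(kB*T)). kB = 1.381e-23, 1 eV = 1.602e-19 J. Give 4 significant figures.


Step 1: Compute beta*E = E*eV/(kB*T) = 0.1593*1.602e-19/(1.381e-23*1329.1) = 1.39
Step 2: exp(-beta*E) = exp(-1.39) = 0.249
Step 3: Z = 1 + 0.249 = 1.249

1.249


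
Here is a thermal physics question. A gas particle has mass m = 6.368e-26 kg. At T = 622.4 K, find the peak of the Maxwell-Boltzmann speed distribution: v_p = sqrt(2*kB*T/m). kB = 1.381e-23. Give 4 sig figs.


Step 1: Numerator = 2*kB*T = 2*1.381e-23*622.4 = 1.719e-20
Step 2: Ratio = 1.719e-20 / 6.368e-26 = 2.7e+05
Step 3: v_p = sqrt(2.7e+05) = 519.6 m/s

519.6


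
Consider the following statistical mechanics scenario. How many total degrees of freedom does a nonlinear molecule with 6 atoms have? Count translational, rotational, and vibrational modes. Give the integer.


Step 1: Translational DOF = 3
Step 2: Rotational DOF (nonlinear) = 3
Step 3: Vibrational DOF = 3*6 - 6 = 12
Step 4: Total = 3 + 3 + 12 = 18

18


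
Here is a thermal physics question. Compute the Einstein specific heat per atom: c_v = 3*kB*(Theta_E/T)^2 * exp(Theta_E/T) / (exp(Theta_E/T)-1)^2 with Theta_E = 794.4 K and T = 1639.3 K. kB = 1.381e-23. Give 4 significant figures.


Step 1: x = Theta_E/T = 794.4/1639.3 = 0.4846
Step 2: x^2 = 0.2348
Step 3: exp(x) = 1.624
Step 4: c_v = 3*1.381e-23*0.2348*1.624/(1.624-1)^2 = 4.063e-23

4.063e-23


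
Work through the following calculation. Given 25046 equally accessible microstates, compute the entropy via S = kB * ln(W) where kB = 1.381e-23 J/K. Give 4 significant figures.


Step 1: ln(W) = ln(25046) = 10.13
Step 2: S = kB * ln(W) = 1.381e-23 * 10.13
Step 3: S = 1.399e-22 J/K

1.399e-22


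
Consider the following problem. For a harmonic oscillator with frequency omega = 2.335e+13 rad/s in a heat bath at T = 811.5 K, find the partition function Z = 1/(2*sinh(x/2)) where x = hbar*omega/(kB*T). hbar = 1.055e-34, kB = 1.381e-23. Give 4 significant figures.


Step 1: Compute x = hbar*omega/(kB*T) = 1.055e-34*2.335e+13/(1.381e-23*811.5) = 0.2198
Step 2: x/2 = 0.1099
Step 3: sinh(x/2) = 0.1101
Step 4: Z = 1/(2*0.1101) = 4.54

4.54


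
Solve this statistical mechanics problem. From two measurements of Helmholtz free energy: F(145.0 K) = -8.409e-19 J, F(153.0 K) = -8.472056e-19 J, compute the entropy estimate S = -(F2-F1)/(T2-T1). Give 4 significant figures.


Step 1: dF = F2 - F1 = -8.472056e-19 - (-8.409e-19) = -6.3056e-21 J
Step 2: dT = T2 - T1 = 153.0 - 145.0 = 8 K
Step 3: S = -dF/dT = -(-6.3056e-21)/8 = 7.882e-22 J/K

7.882e-22


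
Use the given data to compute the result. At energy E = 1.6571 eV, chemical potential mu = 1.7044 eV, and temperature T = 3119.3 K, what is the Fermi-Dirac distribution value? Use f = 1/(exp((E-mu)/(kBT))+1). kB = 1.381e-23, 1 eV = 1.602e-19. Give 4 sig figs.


Step 1: (E - mu) = 1.6571 - 1.7044 = -0.0473 eV
Step 2: Convert: (E-mu)*eV = -7.577e-21 J
Step 3: x = (E-mu)*eV/(kB*T) = -0.1759
Step 4: f = 1/(exp(-0.1759)+1) = 0.5439

0.5439


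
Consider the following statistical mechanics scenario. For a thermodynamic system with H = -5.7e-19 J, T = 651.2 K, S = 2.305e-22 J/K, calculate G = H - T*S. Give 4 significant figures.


Step 1: T*S = 651.2 * 2.305e-22 = 1.501e-19 J
Step 2: G = H - T*S = -5.7e-19 - 1.501e-19
Step 3: G = -7.201e-19 J

-7.201e-19


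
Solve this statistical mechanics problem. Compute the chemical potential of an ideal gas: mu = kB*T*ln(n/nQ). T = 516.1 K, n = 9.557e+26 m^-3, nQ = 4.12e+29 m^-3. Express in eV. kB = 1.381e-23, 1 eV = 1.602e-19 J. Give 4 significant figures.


Step 1: n/nQ = 9.557e+26/4.12e+29 = 0.00232
Step 2: ln(n/nQ) = -6.066
Step 3: mu = kB*T*ln(n/nQ) = 7.127e-21*-6.066 = -4.324e-20 J
Step 4: Convert to eV: -4.324e-20/1.602e-19 = -0.2699 eV

-0.2699


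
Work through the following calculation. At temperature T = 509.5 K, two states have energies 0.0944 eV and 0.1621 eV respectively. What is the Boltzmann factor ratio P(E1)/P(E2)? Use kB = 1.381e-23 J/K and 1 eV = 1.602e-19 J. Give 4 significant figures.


Step 1: Compute energy difference dE = E1 - E2 = 0.0944 - 0.1621 = -0.0677 eV
Step 2: Convert to Joules: dE_J = -0.0677 * 1.602e-19 = -1.085e-20 J
Step 3: Compute exponent = -dE_J / (kB * T) = -(-1.085e-20) / (1.381e-23 * 509.5) = 1.541
Step 4: P(E1)/P(E2) = exp(1.541) = 4.671

4.671


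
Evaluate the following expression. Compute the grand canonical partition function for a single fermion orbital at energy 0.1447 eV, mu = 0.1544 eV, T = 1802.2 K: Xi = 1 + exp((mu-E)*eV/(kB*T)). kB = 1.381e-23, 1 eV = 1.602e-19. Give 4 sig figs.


Step 1: (mu - E) = 0.1544 - 0.1447 = 0.0097 eV
Step 2: x = (mu-E)*eV/(kB*T) = 0.0097*1.602e-19/(1.381e-23*1802.2) = 0.06244
Step 3: exp(x) = 1.064
Step 4: Xi = 1 + 1.064 = 2.064

2.064


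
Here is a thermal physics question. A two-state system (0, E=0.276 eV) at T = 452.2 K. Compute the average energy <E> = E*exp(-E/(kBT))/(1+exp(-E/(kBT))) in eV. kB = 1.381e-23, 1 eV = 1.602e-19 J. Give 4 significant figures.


Step 1: beta*E = 0.276*1.602e-19/(1.381e-23*452.2) = 7.08
Step 2: exp(-beta*E) = 0.0008416
Step 3: <E> = 0.276*0.0008416/(1+0.0008416) = 0.0002321 eV

0.0002321


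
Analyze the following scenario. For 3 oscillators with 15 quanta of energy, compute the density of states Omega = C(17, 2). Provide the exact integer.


Step 1: Use binomial coefficient C(17, 2)
Step 2: Numerator = 17! / 15!
Step 3: Denominator = 2!
Step 4: Omega = 136

136


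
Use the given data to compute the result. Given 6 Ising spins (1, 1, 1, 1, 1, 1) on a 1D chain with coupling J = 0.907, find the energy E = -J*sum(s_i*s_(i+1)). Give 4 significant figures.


Step 1: Nearest-neighbor products: 1, 1, 1, 1, 1
Step 2: Sum of products = 5
Step 3: E = -0.907 * 5 = -4.535

-4.535


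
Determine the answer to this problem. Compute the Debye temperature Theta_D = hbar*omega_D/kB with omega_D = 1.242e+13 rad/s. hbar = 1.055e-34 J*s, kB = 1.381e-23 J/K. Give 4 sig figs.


Step 1: hbar*omega_D = 1.055e-34 * 1.242e+13 = 1.31e-21 J
Step 2: Theta_D = 1.31e-21 / 1.381e-23
Step 3: Theta_D = 94.88 K

94.88


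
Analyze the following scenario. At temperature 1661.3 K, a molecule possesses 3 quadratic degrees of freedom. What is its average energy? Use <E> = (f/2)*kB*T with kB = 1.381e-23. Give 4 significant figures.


Step 1: f/2 = 3/2 = 1.5
Step 2: kB*T = 1.381e-23 * 1661.3 = 2.294e-20
Step 3: <E> = 1.5 * 2.294e-20 = 3.441e-20 J

3.441e-20


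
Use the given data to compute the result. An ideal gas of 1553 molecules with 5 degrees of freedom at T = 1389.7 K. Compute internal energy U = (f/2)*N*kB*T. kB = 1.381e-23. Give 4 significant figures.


Step 1: f/2 = 5/2 = 2.5
Step 2: N*kB*T = 1553*1.381e-23*1389.7 = 2.98e-17
Step 3: U = 2.5 * 2.98e-17 = 7.451e-17 J

7.451e-17


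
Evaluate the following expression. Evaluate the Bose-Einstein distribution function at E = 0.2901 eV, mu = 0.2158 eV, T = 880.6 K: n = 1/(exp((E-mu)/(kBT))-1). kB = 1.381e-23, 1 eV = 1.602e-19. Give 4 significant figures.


Step 1: (E - mu) = 0.0743 eV
Step 2: x = (E-mu)*eV/(kB*T) = 0.0743*1.602e-19/(1.381e-23*880.6) = 0.9788
Step 3: exp(x) = 2.661
Step 4: n = 1/(exp(x)-1) = 0.602

0.602


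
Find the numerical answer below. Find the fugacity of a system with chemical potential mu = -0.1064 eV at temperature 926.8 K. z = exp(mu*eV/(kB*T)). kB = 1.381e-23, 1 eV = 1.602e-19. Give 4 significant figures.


Step 1: Convert mu to Joules: -0.1064*1.602e-19 = -1.705e-20 J
Step 2: kB*T = 1.381e-23*926.8 = 1.28e-20 J
Step 3: mu/(kB*T) = -1.332
Step 4: z = exp(-1.332) = 0.264

0.264


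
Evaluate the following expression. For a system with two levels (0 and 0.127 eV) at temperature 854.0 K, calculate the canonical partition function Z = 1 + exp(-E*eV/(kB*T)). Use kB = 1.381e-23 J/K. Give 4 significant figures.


Step 1: Compute beta*E = E*eV/(kB*T) = 0.127*1.602e-19/(1.381e-23*854.0) = 1.725
Step 2: exp(-beta*E) = exp(-1.725) = 0.1782
Step 3: Z = 1 + 0.1782 = 1.178

1.178


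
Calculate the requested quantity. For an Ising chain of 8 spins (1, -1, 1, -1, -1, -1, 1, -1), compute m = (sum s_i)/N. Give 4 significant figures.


Step 1: Count up spins (+1): 3, down spins (-1): 5
Step 2: Total magnetization M = 3 - 5 = -2
Step 3: m = M/N = -2/8 = -0.25

-0.25


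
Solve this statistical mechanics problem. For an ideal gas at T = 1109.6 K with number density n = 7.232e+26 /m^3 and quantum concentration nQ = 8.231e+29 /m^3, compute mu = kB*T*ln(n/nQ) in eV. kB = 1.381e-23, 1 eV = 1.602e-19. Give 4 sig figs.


Step 1: n/nQ = 7.232e+26/8.231e+29 = 0.0008786
Step 2: ln(n/nQ) = -7.037
Step 3: mu = kB*T*ln(n/nQ) = 1.532e-20*-7.037 = -1.078e-19 J
Step 4: Convert to eV: -1.078e-19/1.602e-19 = -0.6731 eV

-0.6731


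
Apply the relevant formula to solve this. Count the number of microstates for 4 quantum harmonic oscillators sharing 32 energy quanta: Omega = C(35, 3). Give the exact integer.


Step 1: Use binomial coefficient C(35, 3)
Step 2: Numerator = 35! / 32!
Step 3: Denominator = 3!
Step 4: Omega = 6545

6545


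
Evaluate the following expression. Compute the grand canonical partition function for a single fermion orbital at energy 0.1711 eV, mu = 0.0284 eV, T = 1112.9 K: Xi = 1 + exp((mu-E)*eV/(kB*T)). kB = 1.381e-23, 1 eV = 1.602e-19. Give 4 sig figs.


Step 1: (mu - E) = 0.0284 - 0.1711 = -0.1427 eV
Step 2: x = (mu-E)*eV/(kB*T) = -0.1427*1.602e-19/(1.381e-23*1112.9) = -1.487
Step 3: exp(x) = 0.226
Step 4: Xi = 1 + 0.226 = 1.226

1.226


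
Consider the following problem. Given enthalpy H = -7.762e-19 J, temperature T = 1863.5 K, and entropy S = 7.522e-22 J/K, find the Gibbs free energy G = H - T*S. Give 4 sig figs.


Step 1: T*S = 1863.5 * 7.522e-22 = 1.402e-18 J
Step 2: G = H - T*S = -7.762e-19 - 1.402e-18
Step 3: G = -2.178e-18 J

-2.178e-18


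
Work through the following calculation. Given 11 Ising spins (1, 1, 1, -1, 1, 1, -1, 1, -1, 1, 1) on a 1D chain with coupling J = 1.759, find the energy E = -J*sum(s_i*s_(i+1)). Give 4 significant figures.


Step 1: Nearest-neighbor products: 1, 1, -1, -1, 1, -1, -1, -1, -1, 1
Step 2: Sum of products = -2
Step 3: E = -1.759 * -2 = 3.518

3.518


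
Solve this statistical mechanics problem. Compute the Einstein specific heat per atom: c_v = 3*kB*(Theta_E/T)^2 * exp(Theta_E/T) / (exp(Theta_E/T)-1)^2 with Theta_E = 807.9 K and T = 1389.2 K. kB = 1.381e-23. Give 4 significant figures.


Step 1: x = Theta_E/T = 807.9/1389.2 = 0.5816
Step 2: x^2 = 0.3382
Step 3: exp(x) = 1.789
Step 4: c_v = 3*1.381e-23*0.3382*1.789/(1.789-1)^2 = 4.028e-23

4.028e-23


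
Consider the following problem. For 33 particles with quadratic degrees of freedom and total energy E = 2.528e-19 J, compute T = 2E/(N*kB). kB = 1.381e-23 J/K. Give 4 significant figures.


Step 1: Numerator = 2*E = 2*2.528e-19 = 5.056e-19 J
Step 2: Denominator = N*kB = 33*1.381e-23 = 4.557e-22
Step 3: T = 5.056e-19 / 4.557e-22 = 1109 K

1109


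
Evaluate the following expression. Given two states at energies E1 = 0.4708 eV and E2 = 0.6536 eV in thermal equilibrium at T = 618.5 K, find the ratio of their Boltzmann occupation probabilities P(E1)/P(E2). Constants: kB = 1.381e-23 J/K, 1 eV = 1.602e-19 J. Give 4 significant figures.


Step 1: Compute energy difference dE = E1 - E2 = 0.4708 - 0.6536 = -0.1828 eV
Step 2: Convert to Joules: dE_J = -0.1828 * 1.602e-19 = -2.928e-20 J
Step 3: Compute exponent = -dE_J / (kB * T) = -(-2.928e-20) / (1.381e-23 * 618.5) = 3.429
Step 4: P(E1)/P(E2) = exp(3.429) = 30.83

30.83


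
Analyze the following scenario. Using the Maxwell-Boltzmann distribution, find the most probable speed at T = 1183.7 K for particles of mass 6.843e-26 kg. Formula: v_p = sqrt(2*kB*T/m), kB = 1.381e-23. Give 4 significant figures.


Step 1: Numerator = 2*kB*T = 2*1.381e-23*1183.7 = 3.269e-20
Step 2: Ratio = 3.269e-20 / 6.843e-26 = 4.778e+05
Step 3: v_p = sqrt(4.778e+05) = 691.2 m/s

691.2


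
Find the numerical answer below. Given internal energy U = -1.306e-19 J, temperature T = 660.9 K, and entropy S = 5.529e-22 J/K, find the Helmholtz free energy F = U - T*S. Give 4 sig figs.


Step 1: T*S = 660.9 * 5.529e-22 = 3.654e-19 J
Step 2: F = U - T*S = -1.306e-19 - 3.654e-19
Step 3: F = -4.96e-19 J

-4.96e-19


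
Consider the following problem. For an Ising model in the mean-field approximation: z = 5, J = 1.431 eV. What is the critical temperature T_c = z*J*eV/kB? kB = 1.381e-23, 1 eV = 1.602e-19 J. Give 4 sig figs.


Step 1: z*J = 5*1.431 = 7.155 eV
Step 2: Convert to Joules: 7.155*1.602e-19 = 1.146e-18 J
Step 3: T_c = 1.146e-18 / 1.381e-23 = 8.3e+04 K

8.3e+04


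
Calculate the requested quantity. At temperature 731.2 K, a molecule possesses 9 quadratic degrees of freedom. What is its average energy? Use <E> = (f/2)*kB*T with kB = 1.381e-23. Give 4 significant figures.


Step 1: f/2 = 9/2 = 4.5
Step 2: kB*T = 1.381e-23 * 731.2 = 1.01e-20
Step 3: <E> = 4.5 * 1.01e-20 = 4.544e-20 J

4.544e-20


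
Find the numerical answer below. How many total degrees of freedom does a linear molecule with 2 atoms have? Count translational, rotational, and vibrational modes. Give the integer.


Step 1: Translational DOF = 3
Step 2: Rotational DOF (linear) = 2
Step 3: Vibrational DOF = 3*2 - 5 = 1
Step 4: Total = 3 + 2 + 1 = 6

6


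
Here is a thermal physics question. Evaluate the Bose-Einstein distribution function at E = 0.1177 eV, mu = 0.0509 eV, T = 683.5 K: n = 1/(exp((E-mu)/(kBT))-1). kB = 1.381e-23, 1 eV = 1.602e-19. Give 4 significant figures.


Step 1: (E - mu) = 0.0668 eV
Step 2: x = (E-mu)*eV/(kB*T) = 0.0668*1.602e-19/(1.381e-23*683.5) = 1.134
Step 3: exp(x) = 3.107
Step 4: n = 1/(exp(x)-1) = 0.4746

0.4746


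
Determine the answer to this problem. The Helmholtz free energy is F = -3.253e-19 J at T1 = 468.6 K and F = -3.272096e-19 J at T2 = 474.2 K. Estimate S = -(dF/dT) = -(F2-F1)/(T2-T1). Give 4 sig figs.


Step 1: dF = F2 - F1 = -3.272096e-19 - (-3.253e-19) = -1.9096e-21 J
Step 2: dT = T2 - T1 = 474.2 - 468.6 = 5.6 K
Step 3: S = -dF/dT = -(-1.9096e-21)/5.6 = 3.41e-22 J/K

3.41e-22


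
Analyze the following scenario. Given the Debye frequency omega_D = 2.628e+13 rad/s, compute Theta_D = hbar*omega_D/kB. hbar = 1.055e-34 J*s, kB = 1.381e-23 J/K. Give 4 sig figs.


Step 1: hbar*omega_D = 1.055e-34 * 2.628e+13 = 2.773e-21 J
Step 2: Theta_D = 2.773e-21 / 1.381e-23
Step 3: Theta_D = 200.8 K

200.8


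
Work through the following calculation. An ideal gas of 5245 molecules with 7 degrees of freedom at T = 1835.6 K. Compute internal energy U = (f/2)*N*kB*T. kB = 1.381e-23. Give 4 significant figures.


Step 1: f/2 = 7/2 = 3.5
Step 2: N*kB*T = 5245*1.381e-23*1835.6 = 1.33e-16
Step 3: U = 3.5 * 1.33e-16 = 4.654e-16 J

4.654e-16


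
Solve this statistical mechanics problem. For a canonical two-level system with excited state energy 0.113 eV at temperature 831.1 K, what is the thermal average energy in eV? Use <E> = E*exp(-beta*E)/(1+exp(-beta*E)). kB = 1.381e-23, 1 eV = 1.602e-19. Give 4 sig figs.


Step 1: beta*E = 0.113*1.602e-19/(1.381e-23*831.1) = 1.577
Step 2: exp(-beta*E) = 0.2065
Step 3: <E> = 0.113*0.2065/(1+0.2065) = 0.01934 eV

0.01934


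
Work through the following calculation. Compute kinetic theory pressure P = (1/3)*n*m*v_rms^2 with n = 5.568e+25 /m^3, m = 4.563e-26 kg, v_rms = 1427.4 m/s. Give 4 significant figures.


Step 1: v_rms^2 = 1427.4^2 = 2.037e+06
Step 2: n*m = 5.568e+25*4.563e-26 = 2.541
Step 3: P = (1/3)*2.541*2.037e+06 = 1.726e+06 Pa

1.726e+06


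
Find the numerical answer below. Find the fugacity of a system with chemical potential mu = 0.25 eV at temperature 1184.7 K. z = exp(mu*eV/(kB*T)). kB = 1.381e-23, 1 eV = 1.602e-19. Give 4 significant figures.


Step 1: Convert mu to Joules: 0.25*1.602e-19 = 4.005e-20 J
Step 2: kB*T = 1.381e-23*1184.7 = 1.636e-20 J
Step 3: mu/(kB*T) = 2.448
Step 4: z = exp(2.448) = 11.56

11.56


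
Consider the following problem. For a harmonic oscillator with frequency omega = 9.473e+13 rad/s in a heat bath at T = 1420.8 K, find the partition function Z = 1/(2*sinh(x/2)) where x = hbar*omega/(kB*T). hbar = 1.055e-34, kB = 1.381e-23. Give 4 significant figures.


Step 1: Compute x = hbar*omega/(kB*T) = 1.055e-34*9.473e+13/(1.381e-23*1420.8) = 0.5093
Step 2: x/2 = 0.2547
Step 3: sinh(x/2) = 0.2574
Step 4: Z = 1/(2*0.2574) = 1.942

1.942


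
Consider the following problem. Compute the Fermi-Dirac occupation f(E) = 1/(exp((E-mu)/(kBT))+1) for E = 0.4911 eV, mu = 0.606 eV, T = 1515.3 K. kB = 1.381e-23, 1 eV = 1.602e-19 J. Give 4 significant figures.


Step 1: (E - mu) = 0.4911 - 0.606 = -0.1149 eV
Step 2: Convert: (E-mu)*eV = -1.841e-20 J
Step 3: x = (E-mu)*eV/(kB*T) = -0.8796
Step 4: f = 1/(exp(-0.8796)+1) = 0.7067

0.7067


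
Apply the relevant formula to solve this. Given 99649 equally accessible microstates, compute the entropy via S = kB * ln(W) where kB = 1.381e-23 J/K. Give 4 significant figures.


Step 1: ln(W) = ln(99649) = 11.51
Step 2: S = kB * ln(W) = 1.381e-23 * 11.51
Step 3: S = 1.589e-22 J/K

1.589e-22


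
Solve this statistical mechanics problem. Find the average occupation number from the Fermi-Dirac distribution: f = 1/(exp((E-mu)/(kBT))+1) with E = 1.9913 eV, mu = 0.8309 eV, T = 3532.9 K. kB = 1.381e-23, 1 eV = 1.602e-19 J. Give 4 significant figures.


Step 1: (E - mu) = 1.9913 - 0.8309 = 1.16 eV
Step 2: Convert: (E-mu)*eV = 1.859e-19 J
Step 3: x = (E-mu)*eV/(kB*T) = 3.81
Step 4: f = 1/(exp(3.81)+1) = 0.02166

0.02166


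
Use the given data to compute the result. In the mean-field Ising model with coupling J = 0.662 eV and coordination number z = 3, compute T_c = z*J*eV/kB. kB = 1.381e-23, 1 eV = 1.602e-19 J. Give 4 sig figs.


Step 1: z*J = 3*0.662 = 1.986 eV
Step 2: Convert to Joules: 1.986*1.602e-19 = 3.182e-19 J
Step 3: T_c = 3.182e-19 / 1.381e-23 = 2.304e+04 K

2.304e+04


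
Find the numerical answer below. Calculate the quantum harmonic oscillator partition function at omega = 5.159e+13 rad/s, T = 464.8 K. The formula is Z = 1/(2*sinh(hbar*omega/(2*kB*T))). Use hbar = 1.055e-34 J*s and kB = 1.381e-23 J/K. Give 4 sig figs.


Step 1: Compute x = hbar*omega/(kB*T) = 1.055e-34*5.159e+13/(1.381e-23*464.8) = 0.8479
Step 2: x/2 = 0.424
Step 3: sinh(x/2) = 0.4368
Step 4: Z = 1/(2*0.4368) = 1.145

1.145


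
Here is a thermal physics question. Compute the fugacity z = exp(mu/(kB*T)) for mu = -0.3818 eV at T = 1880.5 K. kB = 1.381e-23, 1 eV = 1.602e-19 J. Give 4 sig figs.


Step 1: Convert mu to Joules: -0.3818*1.602e-19 = -6.116e-20 J
Step 2: kB*T = 1.381e-23*1880.5 = 2.597e-20 J
Step 3: mu/(kB*T) = -2.355
Step 4: z = exp(-2.355) = 0.09487

0.09487


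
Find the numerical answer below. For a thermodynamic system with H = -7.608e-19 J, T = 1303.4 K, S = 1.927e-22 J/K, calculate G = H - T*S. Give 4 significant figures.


Step 1: T*S = 1303.4 * 1.927e-22 = 2.512e-19 J
Step 2: G = H - T*S = -7.608e-19 - 2.512e-19
Step 3: G = -1.012e-18 J

-1.012e-18


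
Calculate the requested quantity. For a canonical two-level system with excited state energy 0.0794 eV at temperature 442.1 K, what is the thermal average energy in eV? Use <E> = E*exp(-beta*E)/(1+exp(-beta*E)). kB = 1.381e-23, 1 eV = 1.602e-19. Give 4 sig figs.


Step 1: beta*E = 0.0794*1.602e-19/(1.381e-23*442.1) = 2.083
Step 2: exp(-beta*E) = 0.1245
Step 3: <E> = 0.0794*0.1245/(1+0.1245) = 0.008791 eV

0.008791


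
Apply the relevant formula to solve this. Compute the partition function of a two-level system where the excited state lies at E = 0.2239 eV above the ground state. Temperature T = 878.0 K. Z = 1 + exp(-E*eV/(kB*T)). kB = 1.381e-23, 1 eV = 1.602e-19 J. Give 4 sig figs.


Step 1: Compute beta*E = E*eV/(kB*T) = 0.2239*1.602e-19/(1.381e-23*878.0) = 2.958
Step 2: exp(-beta*E) = exp(-2.958) = 0.05191
Step 3: Z = 1 + 0.05191 = 1.052

1.052


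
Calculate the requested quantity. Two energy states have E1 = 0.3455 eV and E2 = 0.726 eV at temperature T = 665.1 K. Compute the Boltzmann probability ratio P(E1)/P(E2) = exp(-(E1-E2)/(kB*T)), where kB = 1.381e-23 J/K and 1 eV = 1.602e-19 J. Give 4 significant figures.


Step 1: Compute energy difference dE = E1 - E2 = 0.3455 - 0.726 = -0.3805 eV
Step 2: Convert to Joules: dE_J = -0.3805 * 1.602e-19 = -6.096e-20 J
Step 3: Compute exponent = -dE_J / (kB * T) = -(-6.096e-20) / (1.381e-23 * 665.1) = 6.636
Step 4: P(E1)/P(E2) = exp(6.636) = 762.4

762.4
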